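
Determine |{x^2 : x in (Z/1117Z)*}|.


For prime p, the number of non-zero quadratic residues is (p-1)/2.
= (1117-1)/2
= 558

558


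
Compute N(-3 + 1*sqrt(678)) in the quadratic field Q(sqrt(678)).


N(a + b*sqrt(d)) = a^2 - d*b^2
= (-3)^2 - (678)*(1)^2
= 9 - 678
= -669

-669


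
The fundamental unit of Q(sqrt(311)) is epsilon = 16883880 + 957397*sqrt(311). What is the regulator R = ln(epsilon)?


epsilon = 16883880 + 957397*sqrt(311)
= 3.3768e+07
R = ln(3.3768e+07)
= 17.3350

17.3350


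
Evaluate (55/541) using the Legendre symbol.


p = 541 is prime, so compute (55/541) with the reciprocity algorithm (Jacobi-symbol steps: pull out 2s via (2/n), flip via reciprocity, reduce):
  reciprocity: (55/541) -> +(541/55)
  reduce: (46/55)
  pull out 2: (2/55) = +1  (since 55 mod 8 = 7)
  reciprocity: (23/55) -> -(55/23)
  reduce: (9/23)
  reciprocity: (9/23) -> +(23/9)
  reduce: (5/9)
  reciprocity: (5/9) -> +(9/5)
  reduce: (4/5)
  pull out 2: (2/5) = -1  (since 5 mod 8 = 5)
  pull out 2: (2/5) = -1  (since 5 mod 8 = 5)
  (1/5) = 1
Product of signs = -1
(55/541) = -1

-1


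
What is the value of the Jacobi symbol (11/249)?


Compute (11/249) via quadratic reciprocity:
  reciprocity: (11/249) -> +(249/11)
  reduce: (7/11)
  reciprocity: (7/11) -> -(11/7)
  reduce: (4/7)
  pull out 2: (2/7) = +1  (since 7 mod 8 = 7)
  pull out 2: (2/7) = +1  (since 7 mod 8 = 7)
  (1/7) = 1
Product of signs = -1

-1


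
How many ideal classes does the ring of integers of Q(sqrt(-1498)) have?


K = Q(sqrt(-1498)). d mod 4 = 2, so D = disc(K) = 4d = -5992
h(K) equals the number of primitive reduced positive-definite forms (a, b, c) = a*x^2 + b*x*y + c*y^2 with b^2 - 4ac = D,
where reduced means |b| <= a <= c, with b >= 0 whenever |b| = a or a = c, and primitive means gcd(a, b, c) = 1.
Reduced forces 3a^2 <= |D| = 5992, so 1 <= a <= 44; b must have the parity of D, and c = (b^2 - D)/(4a) must be an integer >= a.
Enumerate a = 1..44, b in [-a, a]:
  a=1: (1, 0, 1498)  [1]
  a=2: (2, 0, 749)  [1]
  a=3..6: none
  a=7: (7, 0, 214)  [1]
  a=8..10: none
  a=11: (11, -6, 137), (11, 6, 137)  [2]
  a=12: none
  a=13: (13, -12, 118), (13, 12, 118)  [2]
  a=14: (14, 0, 107)  [1]
  a=15..16: none
  a=17: (17, -14, 91), (17, 14, 91)  [2]
  a=18..21: none
  a=22: (22, -16, 71), (22, 16, 71)  [2]
  a=23..25: none
  a=26: (26, -12, 59), (26, 12, 59)  [2]
  a=27..33: none
  a=34: (34, -20, 47), (34, 20, 47)  [2]
  a=35..44: none
Total reduced forms: 1 + 1 + 1 + 2 + 2 + 1 + 2 + 2 + 2 + 2 = 16
h = 16

16


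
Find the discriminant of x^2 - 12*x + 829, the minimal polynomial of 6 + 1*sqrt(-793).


The element 6 + 1*sqrt(-793) has minimal polynomial:
x^2 - 12*x + 829
Discriminant = (-12)^2 - 4*(829)
= 144 - 3316
= -3172

-3172


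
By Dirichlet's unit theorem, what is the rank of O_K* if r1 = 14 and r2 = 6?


By Dirichlet's unit theorem:
rank = r1 + r2 - 1
= 14 + 6 - 1
= 19

19


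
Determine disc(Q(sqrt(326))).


For K = Q(sqrt(d)) with d squarefree: disc(K) = d if d = 1 mod 4, and disc(K) = 4d if d = 2 or 3 mod 4.
Here d = 326, and d mod 4 = 2.
d = 2 mod 4, not 1 (O_K = Z[sqrt(d)]), so disc(K) = 4d = 4 * (326) = 1304

1304


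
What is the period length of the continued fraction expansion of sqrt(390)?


Run the CF algorithm for sqrt(390).
a_0 = floor(sqrt(390)) = 19; set m_0=0, q_0=1.
Recurrence: m' = q*a - m,  q' = (d - m'^2)/q,  a' = floor((a_0 + m')/q').
  step 1: m=19, q=29, a=1
  step 2: m=10, q=10, a=2
  step 3: m=10, q=29, a=1
  step 4: m=19, q=1, a=38
a_4 = 2*a_0 = 38, so the period closes here.
sqrt(390) = [19; 1, 2, 1, 38]
Period length = 4

4


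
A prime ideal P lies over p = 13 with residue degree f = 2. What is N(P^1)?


N(P^a) = p^(a*f)
= 13^(1*2)
= 13^2
= 169

169


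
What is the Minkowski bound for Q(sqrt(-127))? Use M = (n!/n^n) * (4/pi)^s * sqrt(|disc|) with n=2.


d = -127, d mod 4 = 1, so disc(K) = d = -127; |disc(K)| = 127
Imaginary quadratic field, so n = 2, s = r2 = 1, r1 = 0
M = (n!/n^n) * (4/pi)^s * sqrt(|disc(K)|) = (2!/2^2) * (4/pi)^1 * sqrt(127)
= 0.5 * 1.273240 * 11.269428
= 7.1743

7.1743


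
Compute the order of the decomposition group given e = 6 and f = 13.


|D_P| = e * f
= 6 * 13
= 78

78


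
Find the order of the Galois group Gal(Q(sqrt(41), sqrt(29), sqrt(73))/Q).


The 3 square roots of distinct primes are multiplicatively independent over Q,
so [K:Q] = 2^3 and Gal(K/Q) is isomorphic to (Z/2Z)^3.
|Gal| = 2^3 = 8

8


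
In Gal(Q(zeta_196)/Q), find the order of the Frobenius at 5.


The Frobenius at p in Gal(Q(zeta_n)/Q) = (Z/nZ)* is the class of p, so its order is ord_196(5), the smallest k >= 1 with 5^k = 1 mod 196.
n = 196 = 2^2 * 7^2, phi(196) = 84; the order divides phi(n).
Divisors of 84: 1, 2, 3, 4, 6, 7, 12, 14, 21, 28, 42, 84
Repeated squaring mod 196: 5^1 = 5, 5^2 = 25, 5^4 = 37, 5^8 = 193, 5^16 = 9, 5^32 = 81, 5^64 = 93
Test divisors in increasing order:
  k=1: 5^1 = 5 mod 196
  k=2: 5^2 = 25 mod 196
  k=3: 5^3 = 25 * 5 = 125 mod 196
  k=4: 5^4 = 37 mod 196
  k=6: 5^6 = 37 * 25 = 141 mod 196
  k=7: 5^7 = 37 * 25 * 5 = 117 mod 196
  k=12: 5^12 = 193 * 37 = 85 mod 196
  k=14: 5^14 = 193 * 37 * 25 = 165 mod 196
  k=21: 5^21 = 9 * 37 * 5 = 97 mod 196
  k=28: 5^28 = 9 * 193 * 37 = 177 mod 196
  k=42: 5^42 = 81 * 193 * 25 = 1 mod 196  <- first divisor giving 1
Order = 42

42


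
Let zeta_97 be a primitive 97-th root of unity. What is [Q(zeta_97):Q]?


The degree equals Euler's totient phi(97).
97 = 97
phi(97) = 96

96


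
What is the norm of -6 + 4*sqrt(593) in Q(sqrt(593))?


N(a + b*sqrt(d)) = a^2 - d*b^2
= (-6)^2 - (593)*(4)^2
= 36 - 9488
= -9452

-9452


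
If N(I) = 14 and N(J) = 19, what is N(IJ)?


N(IJ) = N(I) * N(J)
= 14 * 19
= 266

266


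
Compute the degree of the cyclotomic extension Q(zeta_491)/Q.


The degree equals Euler's totient phi(491).
491 = 491
phi(491) = 490

490


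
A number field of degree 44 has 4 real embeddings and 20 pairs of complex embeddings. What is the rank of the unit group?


By Dirichlet's unit theorem:
rank = r1 + r2 - 1
= 4 + 20 - 1
= 23

23


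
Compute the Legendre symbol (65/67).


p = 67 is prime, so compute (65/67) with the reciprocity algorithm (Jacobi-symbol steps: pull out 2s via (2/n), flip via reciprocity, reduce):
  reciprocity: (65/67) -> +(67/65)
  reduce: (2/65)
  pull out 2: (2/65) = +1  (since 65 mod 8 = 1)
  (1/65) = 1
Product of signs = 1
(65/67) = 1

1


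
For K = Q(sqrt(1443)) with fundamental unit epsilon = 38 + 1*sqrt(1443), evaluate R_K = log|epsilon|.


epsilon = 38 + 1*sqrt(1443)
= 75.9868
R = ln(75.9868)
= 4.3306

4.3306


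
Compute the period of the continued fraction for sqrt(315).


Run the CF algorithm for sqrt(315).
a_0 = floor(sqrt(315)) = 17; set m_0=0, q_0=1.
Recurrence: m' = q*a - m,  q' = (d - m'^2)/q,  a' = floor((a_0 + m')/q').
  step 1: m=17, q=26, a=1
  step 2: m=9, q=9, a=2
  step 3: m=9, q=26, a=1
  step 4: m=17, q=1, a=34
a_4 = 2*a_0 = 34, so the period closes here.
sqrt(315) = [17; 1, 2, 1, 34]
Period length = 4

4


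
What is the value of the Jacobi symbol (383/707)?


Compute (383/707) via quadratic reciprocity:
  reciprocity: (383/707) -> -(707/383)
  reduce: (324/383)
  pull out 2: (2/383) = +1  (since 383 mod 8 = 7)
  pull out 2: (2/383) = +1  (since 383 mod 8 = 7)
  reciprocity: (81/383) -> +(383/81)
  reduce: (59/81)
  reciprocity: (59/81) -> +(81/59)
  reduce: (22/59)
  pull out 2: (2/59) = -1  (since 59 mod 8 = 3)
  reciprocity: (11/59) -> -(59/11)
  reduce: (4/11)
  pull out 2: (2/11) = -1  (since 11 mod 8 = 3)
  pull out 2: (2/11) = -1  (since 11 mod 8 = 3)
  (1/11) = 1
Product of signs = -1

-1


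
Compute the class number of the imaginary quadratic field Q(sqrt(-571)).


K = Q(sqrt(-571)). d mod 4 = 1, so D = disc(K) = d = -571
h(K) equals the number of primitive reduced positive-definite forms (a, b, c) = a*x^2 + b*x*y + c*y^2 with b^2 - 4ac = D,
where reduced means |b| <= a <= c, with b >= 0 whenever |b| = a or a = c, and primitive means gcd(a, b, c) = 1.
Reduced forces 3a^2 <= |D| = 571, so 1 <= a <= 13; b must have the parity of D, and c = (b^2 - D)/(4a) must be an integer >= a.
Enumerate a = 1..13, b in [-a, a]:
  a=1: (1, 1, 143)  [1]
  a=2..4: none
  a=5: (5, -3, 29), (5, 3, 29)  [2]
  a=6..10: none
  a=11: (11, -1, 13), (11, 1, 13)  [2]
  a=12..13: none
Total reduced forms: 1 + 2 + 2 = 5
h = 5

5


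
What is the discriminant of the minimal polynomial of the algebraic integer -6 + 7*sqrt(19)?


The element -6 + 7*sqrt(19) has minimal polynomial:
x^2 + 12*x - 895
Discriminant = (12)^2 - 4*(-895)
= 144 + 3580
= 3724

3724


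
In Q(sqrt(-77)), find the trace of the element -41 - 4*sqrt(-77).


Tr(a + b*sqrt(d)) = (a + b*sqrt(d)) + (a - b*sqrt(d)) = 2a
= 2 * (-41)
= -82

-82


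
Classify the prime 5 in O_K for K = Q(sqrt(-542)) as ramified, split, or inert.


K = Q(sqrt(-542)). Since d mod 4 = 2, disc(K) = -2168.
Check p | disc: -2168 mod 5 = 2.
p does not divide disc. Compute Legendre symbol (d/p):
3^((5-1)/2) mod 5 = -1
(d/p) = -1, so p is inert: (p) stays prime with e=1, f=2, g=1.
Therefore p is inert.

inert


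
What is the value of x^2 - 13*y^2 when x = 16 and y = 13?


x^2 - d*y^2
= 16^2 - 13*13^2
= 256 - 2197
= -1941

-1941


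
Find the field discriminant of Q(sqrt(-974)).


For K = Q(sqrt(d)) with d squarefree: disc(K) = d if d = 1 mod 4, and disc(K) = 4d if d = 2 or 3 mod 4.
Here d = -974, and d mod 4 = 2.
d = 2 mod 4, not 1 (O_K = Z[sqrt(d)]), so disc(K) = 4d = 4 * (-974) = -3896

-3896


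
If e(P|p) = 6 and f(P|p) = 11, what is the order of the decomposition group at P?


|D_P| = e * f
= 6 * 11
= 66

66


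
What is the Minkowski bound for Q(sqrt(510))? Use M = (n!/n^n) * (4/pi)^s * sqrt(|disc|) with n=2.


d = 510, d mod 4 = 2, so disc(K) = 4d = 2040; |disc(K)| = 2040
Real quadratic field, so n = 2, s = r2 = 0, r1 = 2
M = (n!/n^n) * (4/pi)^s * sqrt(|disc(K)|) = (2!/2^2) * (4/pi)^0 * sqrt(2040)
= 0.5 * 1.000000 * 45.166359
= 22.5832

22.5832


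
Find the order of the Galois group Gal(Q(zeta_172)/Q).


|Gal(Q(zeta_172)/Q)| = phi(172)
= 84

84


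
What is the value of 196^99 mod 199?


p = 199 is prime and the exponent is (p-1)/2 = 99, so by Euler's criterion 196^99 = (196/199) = +1 or -1 mod 199.
Compute by square-and-multiply:
  99 = 64 + 32 + 2 + 1 (binary 1100011)
  Repeated squaring mod 199: 196^1 = 196, 196^2 = 9, 196^4 = 81, 196^8 = 193, 196^16 = 36, 196^32 = 102, 196^64 = 56
  196^99 = 196^64 * 196^32 * 196^2 * 196^1 = 56 * 102 * 9 * 196 mod 199
    56 * 102 = 5712 = 140 mod 199
    140 * 9 = 1260 = 66 mod 199
    66 * 196 = 12936 = 1 mod 199
  196^99 = 1 mod 199
Result 1: 196 is a quadratic residue mod 199.
196^99 mod 199 = 1

1


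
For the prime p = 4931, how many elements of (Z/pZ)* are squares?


For prime p, the number of non-zero quadratic residues is (p-1)/2.
= (4931-1)/2
= 2465

2465


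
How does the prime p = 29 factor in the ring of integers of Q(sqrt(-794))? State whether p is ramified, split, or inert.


K = Q(sqrt(-794)). Since d mod 4 = 2, disc(K) = -3176.
Check p | disc: -3176 mod 29 = 14.
p does not divide disc. Compute Legendre symbol (d/p):
18^((29-1)/2) mod 29 = -1
(d/p) = -1, so p is inert: (p) stays prime with e=1, f=2, g=1.
Therefore p is inert.

inert


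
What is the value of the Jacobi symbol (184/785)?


Compute (184/785) via quadratic reciprocity:
  pull out 2: (2/785) = +1  (since 785 mod 8 = 1)
  pull out 2: (2/785) = +1  (since 785 mod 8 = 1)
  pull out 2: (2/785) = +1  (since 785 mod 8 = 1)
  reciprocity: (23/785) -> +(785/23)
  reduce: (3/23)
  reciprocity: (3/23) -> -(23/3)
  reduce: (2/3)
  pull out 2: (2/3) = -1  (since 3 mod 8 = 3)
  (1/3) = 1
Product of signs = 1

1


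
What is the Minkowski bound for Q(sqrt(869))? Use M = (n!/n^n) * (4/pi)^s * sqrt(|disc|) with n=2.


d = 869, d mod 4 = 1, so disc(K) = d = 869; |disc(K)| = 869
Real quadratic field, so n = 2, s = r2 = 0, r1 = 2
M = (n!/n^n) * (4/pi)^s * sqrt(|disc(K)|) = (2!/2^2) * (4/pi)^0 * sqrt(869)
= 0.5 * 1.000000 * 29.478806
= 14.7394

14.7394


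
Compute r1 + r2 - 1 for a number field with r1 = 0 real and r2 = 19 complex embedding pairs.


By Dirichlet's unit theorem:
rank = r1 + r2 - 1
= 0 + 19 - 1
= 18

18


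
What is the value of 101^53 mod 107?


p = 107 is prime and the exponent is (p-1)/2 = 53, so by Euler's criterion 101^53 = (101/107) = +1 or -1 mod 107.
Compute by square-and-multiply:
  53 = 32 + 16 + 4 + 1 (binary 110101)
  Repeated squaring mod 107: 101^1 = 101, 101^2 = 36, 101^4 = 12, 101^8 = 37, 101^16 = 85, 101^32 = 56
  101^53 = 101^32 * 101^16 * 101^4 * 101^1 = 56 * 85 * 12 * 101 mod 107
    56 * 85 = 4760 = 52 mod 107
    52 * 12 = 624 = 89 mod 107
    89 * 101 = 8989 = 1 mod 107
  101^53 = 1 mod 107
Result 1: 101 is a quadratic residue mod 107.
101^53 mod 107 = 1

1


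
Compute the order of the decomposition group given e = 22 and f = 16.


|D_P| = e * f
= 22 * 16
= 352

352


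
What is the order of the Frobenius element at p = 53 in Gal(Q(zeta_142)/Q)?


The Frobenius at p in Gal(Q(zeta_n)/Q) = (Z/nZ)* is the class of p, so its order is ord_142(53), the smallest k >= 1 with 53^k = 1 mod 142.
n = 142 = 2 * 71, phi(142) = 70; the order divides phi(n).
Divisors of 70: 1, 2, 5, 7, 10, 14, 35, 70
Repeated squaring mod 142: 53^1 = 53, 53^2 = 111, 53^4 = 109, 53^8 = 95, 53^16 = 79, 53^32 = 135, 53^64 = 49
Test divisors in increasing order:
  k=1: 53^1 = 53 mod 142
  k=2: 53^2 = 111 mod 142
  k=5: 53^5 = 109 * 53 = 97 mod 142
  k=7: 53^7 = 109 * 111 * 53 = 117 mod 142
  k=10: 53^10 = 95 * 111 = 37 mod 142
  k=14: 53^14 = 95 * 109 * 111 = 57 mod 142
  k=35: 53^35 = 135 * 111 * 53 = 141 mod 142
  k=70: 53^70 = 49 * 109 * 111 = 1 mod 142  <- first divisor giving 1
Order = 70

70


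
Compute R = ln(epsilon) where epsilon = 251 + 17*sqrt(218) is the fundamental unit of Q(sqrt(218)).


epsilon = 251 + 17*sqrt(218)
= 502.0020
R = ln(502.0020)
= 6.2186

6.2186


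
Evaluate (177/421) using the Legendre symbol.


p = 421 is prime, so compute (177/421) with the reciprocity algorithm (Jacobi-symbol steps: pull out 2s via (2/n), flip via reciprocity, reduce):
  reciprocity: (177/421) -> +(421/177)
  reduce: (67/177)
  reciprocity: (67/177) -> +(177/67)
  reduce: (43/67)
  reciprocity: (43/67) -> -(67/43)
  reduce: (24/43)
  pull out 2: (2/43) = -1  (since 43 mod 8 = 3)
  pull out 2: (2/43) = -1  (since 43 mod 8 = 3)
  pull out 2: (2/43) = -1  (since 43 mod 8 = 3)
  reciprocity: (3/43) -> -(43/3)
  reduce: (1/3)
  (1/3) = 1
Product of signs = -1
(177/421) = -1

-1


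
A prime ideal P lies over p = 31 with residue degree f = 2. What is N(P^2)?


N(P^a) = p^(a*f)
= 31^(2*2)
= 31^4
= 923521

923521


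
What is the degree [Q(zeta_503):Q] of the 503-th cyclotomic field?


The degree equals Euler's totient phi(503).
503 = 503
phi(503) = 502

502


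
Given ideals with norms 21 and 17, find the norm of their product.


N(IJ) = N(I) * N(J)
= 21 * 17
= 357

357


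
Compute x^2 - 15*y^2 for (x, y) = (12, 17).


x^2 - d*y^2
= 12^2 - 15*17^2
= 144 - 4335
= -4191

-4191


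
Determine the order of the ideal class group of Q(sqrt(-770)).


K = Q(sqrt(-770)). d mod 4 = 2, so D = disc(K) = 4d = -3080
h(K) equals the number of primitive reduced positive-definite forms (a, b, c) = a*x^2 + b*x*y + c*y^2 with b^2 - 4ac = D,
where reduced means |b| <= a <= c, with b >= 0 whenever |b| = a or a = c, and primitive means gcd(a, b, c) = 1.
Reduced forces 3a^2 <= |D| = 3080, so 1 <= a <= 32; b must have the parity of D, and c = (b^2 - D)/(4a) must be an integer >= a.
Enumerate a = 1..32, b in [-a, a]:
  a=1: (1, 0, 770)  [1]
  a=2: (2, 0, 385)  [1]
  a=3: (3, -2, 257), (3, 2, 257)  [2]
  a=4: none
  a=5: (5, 0, 154)  [1]
  a=6: (6, -4, 129), (6, 4, 129)  [2]
  a=7: (7, 0, 110)  [1]
  a=8: none
  a=9: (9, -4, 86), (9, 4, 86)  [2]
  a=10: (10, 0, 77)  [1]
  a=11: (11, 0, 70)  [1]
  a=12: none
  a=13: (13, -12, 62), (13, 12, 62)  [2]
  a=14: (14, 0, 55)  [1]
  a=15: (15, -10, 53), (15, 10, 53)  [2]
  a=16..17: none
  a=18: (18, -4, 43), (18, 4, 43)  [2]
  a=19: (19, -6, 41), (19, 6, 41)  [2]
  a=20: none
  a=21: (21, -14, 39), (21, 14, 39)  [2]
  a=22: (22, 0, 35)  [1]
  a=23: (23, -18, 37), (23, 18, 37)  [2]
  a=24..25: none
  a=26: (26, -12, 31), (26, 12, 31)  [2]
  a=27: (27, -22, 33), (27, 22, 33)  [2]
  a=28: none
  a=29: (29, -20, 30), (29, 20, 30)  [2]
  a=30..32: none
Total reduced forms: 1 + 1 + 2 + 1 + 2 + 1 + 2 + 1 + 1 + 2 + 1 + 2 + 2 + 2 + 2 + 1 + 2 + 2 + 2 + 2 = 32
h = 32

32


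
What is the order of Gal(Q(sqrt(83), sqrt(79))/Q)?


The 2 square roots of distinct primes are multiplicatively independent over Q,
so [K:Q] = 2^2 and Gal(K/Q) is isomorphic to (Z/2Z)^2.
|Gal| = 2^2 = 4

4


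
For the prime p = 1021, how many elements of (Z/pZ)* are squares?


For prime p, the number of non-zero quadratic residues is (p-1)/2.
= (1021-1)/2
= 510

510


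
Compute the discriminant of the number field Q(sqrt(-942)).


For K = Q(sqrt(d)) with d squarefree: disc(K) = d if d = 1 mod 4, and disc(K) = 4d if d = 2 or 3 mod 4.
Here d = -942, and d mod 4 = 2.
d = 2 mod 4, not 1 (O_K = Z[sqrt(d)]), so disc(K) = 4d = 4 * (-942) = -3768

-3768


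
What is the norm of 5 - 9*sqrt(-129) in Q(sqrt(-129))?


N(a + b*sqrt(d)) = a^2 - d*b^2
= (5)^2 - (-129)*(-9)^2
= 25 + 10449
= 10474

10474


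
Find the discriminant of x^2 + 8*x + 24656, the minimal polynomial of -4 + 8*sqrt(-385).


The element -4 + 8*sqrt(-385) has minimal polynomial:
x^2 + 8*x + 24656
Discriminant = (8)^2 - 4*(24656)
= 64 - 98624
= -98560

-98560


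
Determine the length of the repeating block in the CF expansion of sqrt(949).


Run the CF algorithm for sqrt(949).
a_0 = floor(sqrt(949)) = 30; set m_0=0, q_0=1.
Recurrence: m' = q*a - m,  q' = (d - m'^2)/q,  a' = floor((a_0 + m')/q').
  step 1: m=30, q=49, a=1
  step 2: m=19, q=12, a=4
  step 3: m=29, q=9, a=6
  step 4: m=25, q=36, a=1
  step 5: m=11, q=23, a=1
  step 6: m=12, q=35, a=1
  step 7: m=23, q=12, a=4
  step 8: m=25, q=27, a=2
  step 9: m=29, q=4, a=14
  step 10: m=27, q=55, a=1
  step 11: m=28, q=3, a=19
  step 12: m=29, q=36, a=1
  step 13: m=7, q=25, a=1
  step 14: m=18, q=25, a=1
  step 15: m=7, q=36, a=1
  step 16: m=29, q=3, a=19
  step 17: m=28, q=55, a=1
  step 18: m=27, q=4, a=14
  step 19: m=29, q=27, a=2
  step 20: m=25, q=12, a=4
  step 21: m=23, q=35, a=1
  step 22: m=12, q=23, a=1
  step 23: m=11, q=36, a=1
  step 24: m=25, q=9, a=6
  step 25: m=29, q=12, a=4
  step 26: m=19, q=49, a=1
  step 27: m=30, q=1, a=60
a_27 = 2*a_0 = 60, so the period closes here.
sqrt(949) = [30; 1, 4, 6, 1, 1, 1, 4, 2, 14, 1, 19, 1, 1, 1, 1, 19, 1, 14, 2, 4, 1, 1, 1, 6, 4, 1, 60]
Period length = 27

27


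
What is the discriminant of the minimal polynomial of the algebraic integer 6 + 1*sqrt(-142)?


The element 6 + 1*sqrt(-142) has minimal polynomial:
x^2 - 12*x + 178
Discriminant = (-12)^2 - 4*(178)
= 144 - 712
= -568

-568


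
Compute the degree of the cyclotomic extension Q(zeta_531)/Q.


The degree equals Euler's totient phi(531).
531 = 3^2 * 59
phi(531) = 348

348


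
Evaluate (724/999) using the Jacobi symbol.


Compute (724/999) via quadratic reciprocity:
  pull out 2: (2/999) = +1  (since 999 mod 8 = 7)
  pull out 2: (2/999) = +1  (since 999 mod 8 = 7)
  reciprocity: (181/999) -> +(999/181)
  reduce: (94/181)
  pull out 2: (2/181) = -1  (since 181 mod 8 = 5)
  reciprocity: (47/181) -> +(181/47)
  reduce: (40/47)
  pull out 2: (2/47) = +1  (since 47 mod 8 = 7)
  pull out 2: (2/47) = +1  (since 47 mod 8 = 7)
  pull out 2: (2/47) = +1  (since 47 mod 8 = 7)
  reciprocity: (5/47) -> +(47/5)
  reduce: (2/5)
  pull out 2: (2/5) = -1  (since 5 mod 8 = 5)
  (1/5) = 1
Product of signs = 1

1


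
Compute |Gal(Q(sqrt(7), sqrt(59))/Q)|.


The 2 square roots of distinct primes are multiplicatively independent over Q,
so [K:Q] = 2^2 and Gal(K/Q) is isomorphic to (Z/2Z)^2.
|Gal| = 2^2 = 4

4


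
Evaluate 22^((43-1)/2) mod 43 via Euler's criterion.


p = 43 is prime and the exponent is (p-1)/2 = 21, so by Euler's criterion 22^21 = (22/43) = +1 or -1 mod 43.
Compute by square-and-multiply:
  21 = 16 + 4 + 1 (binary 10101)
  Repeated squaring mod 43: 22^1 = 22, 22^2 = 11, 22^4 = 35, 22^8 = 21, 22^16 = 11
  22^21 = 22^16 * 22^4 * 22^1 = 11 * 35 * 22 mod 43
    11 * 35 = 385 = 41 mod 43
    41 * 22 = 902 = 42 mod 43
  22^21 = 42 mod 43
Result 42 = p - 1 = -1 mod 43: 22 is a quadratic non-residue mod 43. As a residue in [0, p-1] the value is 42.
22^21 mod 43 = 42

42


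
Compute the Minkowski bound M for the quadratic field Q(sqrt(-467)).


d = -467, d mod 4 = 1, so disc(K) = d = -467; |disc(K)| = 467
Imaginary quadratic field, so n = 2, s = r2 = 1, r1 = 0
M = (n!/n^n) * (4/pi)^s * sqrt(|disc(K)|) = (2!/2^2) * (4/pi)^1 * sqrt(467)
= 0.5 * 1.273240 * 21.610183
= 13.7575

13.7575


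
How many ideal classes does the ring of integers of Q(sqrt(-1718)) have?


K = Q(sqrt(-1718)). d mod 4 = 2, so D = disc(K) = 4d = -6872
h(K) equals the number of primitive reduced positive-definite forms (a, b, c) = a*x^2 + b*x*y + c*y^2 with b^2 - 4ac = D,
where reduced means |b| <= a <= c, with b >= 0 whenever |b| = a or a = c, and primitive means gcd(a, b, c) = 1.
Reduced forces 3a^2 <= |D| = 6872, so 1 <= a <= 47; b must have the parity of D, and c = (b^2 - D)/(4a) must be an integer >= a.
Enumerate a = 1..47, b in [-a, a]:
  a=1: (1, 0, 1718)  [1]
  a=2: (2, 0, 859)  [1]
  a=3: (3, -2, 573), (3, 2, 573)  [2]
  a=4..5: none
  a=6: (6, -4, 287), (6, 4, 287)  [2]
  a=7: (7, -4, 246), (7, 4, 246)  [2]
  a=8: none
  a=9: (9, -2, 191), (9, 2, 191)  [2]
  a=10: none
  a=11: (11, -6, 157), (11, 6, 157)  [2]
  a=12..13: none
  a=14: (14, -4, 123), (14, 4, 123)  [2]
  a=15..16: none
  a=17: (17, -8, 102), (17, 8, 102)  [2]
  a=18: (18, -16, 99), (18, 16, 99)  [2]
  a=19: (19, -14, 93), (19, 14, 93)  [2]
  a=20: none
  a=21: (21, -10, 83), (21, -4, 82), (21, 4, 82), (21, 10, 83)  [4]
  a=22: (22, -16, 81), (22, 16, 81)  [2]
  a=23..26: none
  a=27: (27, -16, 66), (27, 16, 66)  [2]
  a=28: none
  a=29: (29, -28, 66), (29, 28, 66)  [2]
  a=30: none
  a=31: (31, -14, 57), (31, 14, 57)  [2]
  a=32: none
  a=33: (33, -28, 58), (33, -16, 54), (33, 16, 54), (33, 28, 58)  [4]
  a=34: (34, -8, 51), (34, 8, 51)  [2]
  a=35..36: none
  a=37: (37, -26, 51), (37, 26, 51)  [2]
  a=38: (38, -24, 49), (38, 24, 49)  [2]
  a=39..40: none
  a=41: (41, -4, 42), (41, 4, 42)  [2]
  a=42: (42, -32, 47), (42, 32, 47)  [2]
  a=43..47: none
Total reduced forms: 1 + 1 + 2 + 2 + 2 + 2 + 2 + 2 + 2 + 2 + 2 + 4 + 2 + 2 + 2 + 2 + 4 + 2 + 2 + 2 + 2 + 2 = 46
h = 46

46


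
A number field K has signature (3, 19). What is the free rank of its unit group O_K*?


By Dirichlet's unit theorem:
rank = r1 + r2 - 1
= 3 + 19 - 1
= 21

21


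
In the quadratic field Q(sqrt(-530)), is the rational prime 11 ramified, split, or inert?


K = Q(sqrt(-530)). Since d mod 4 = 2, disc(K) = -2120.
Check p | disc: -2120 mod 11 = 3.
p does not divide disc. Compute Legendre symbol (d/p):
9^((11-1)/2) mod 11 = 1
(d/p) = 1, so p splits: (p) = P*P' with e=1, f=1, g=2.
Therefore p is split.

split


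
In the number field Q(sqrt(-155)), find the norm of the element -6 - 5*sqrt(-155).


N(a + b*sqrt(d)) = a^2 - d*b^2
= (-6)^2 - (-155)*(-5)^2
= 36 + 3875
= 3911

3911


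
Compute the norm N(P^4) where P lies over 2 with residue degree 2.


N(P^a) = p^(a*f)
= 2^(4*2)
= 2^8
= 256

256


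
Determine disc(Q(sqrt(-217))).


For K = Q(sqrt(d)) with d squarefree: disc(K) = d if d = 1 mod 4, and disc(K) = 4d if d = 2 or 3 mod 4.
Here d = -217, and d mod 4 = 3.
d = 3 mod 4, not 1 (O_K = Z[sqrt(d)]), so disc(K) = 4d = 4 * (-217) = -868

-868


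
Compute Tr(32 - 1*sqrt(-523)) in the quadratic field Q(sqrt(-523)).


Tr(a + b*sqrt(d)) = (a + b*sqrt(d)) + (a - b*sqrt(d)) = 2a
= 2 * (32)
= 64

64


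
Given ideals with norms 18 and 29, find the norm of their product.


N(IJ) = N(I) * N(J)
= 18 * 29
= 522

522


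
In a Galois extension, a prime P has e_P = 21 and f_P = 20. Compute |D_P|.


|D_P| = e * f
= 21 * 20
= 420

420


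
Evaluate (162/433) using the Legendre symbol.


p = 433 is prime, so compute (162/433) with the reciprocity algorithm (Jacobi-symbol steps: pull out 2s via (2/n), flip via reciprocity, reduce):
  pull out 2: (2/433) = +1  (since 433 mod 8 = 1)
  reciprocity: (81/433) -> +(433/81)
  reduce: (28/81)
  pull out 2: (2/81) = +1  (since 81 mod 8 = 1)
  pull out 2: (2/81) = +1  (since 81 mod 8 = 1)
  reciprocity: (7/81) -> +(81/7)
  reduce: (4/7)
  pull out 2: (2/7) = +1  (since 7 mod 8 = 7)
  pull out 2: (2/7) = +1  (since 7 mod 8 = 7)
  (1/7) = 1
Product of signs = 1
(162/433) = 1

1


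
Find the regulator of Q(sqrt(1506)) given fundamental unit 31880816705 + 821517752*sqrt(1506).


epsilon = 31880816705 + 821517752*sqrt(1506)
= 6.3762e+10
R = ln(6.3762e+10)
= 24.8784

24.8784


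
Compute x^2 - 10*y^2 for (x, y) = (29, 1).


x^2 - d*y^2
= 29^2 - 10*1^2
= 841 - 10
= 831

831


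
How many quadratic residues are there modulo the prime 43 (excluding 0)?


For prime p, the number of non-zero quadratic residues is (p-1)/2.
= (43-1)/2
= 21

21


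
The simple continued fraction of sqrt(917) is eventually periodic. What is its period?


Run the CF algorithm for sqrt(917).
a_0 = floor(sqrt(917)) = 30; set m_0=0, q_0=1.
Recurrence: m' = q*a - m,  q' = (d - m'^2)/q,  a' = floor((a_0 + m')/q').
  step 1: m=30, q=17, a=3
  step 2: m=21, q=28, a=1
  step 3: m=7, q=31, a=1
  step 4: m=24, q=11, a=4
  step 5: m=20, q=47, a=1
  step 6: m=27, q=4, a=14
  step 7: m=29, q=19, a=3
  step 8: m=28, q=7, a=8
  step 9: m=28, q=19, a=3
  step 10: m=29, q=4, a=14
  step 11: m=27, q=47, a=1
  step 12: m=20, q=11, a=4
  step 13: m=24, q=31, a=1
  step 14: m=7, q=28, a=1
  step 15: m=21, q=17, a=3
  step 16: m=30, q=1, a=60
a_16 = 2*a_0 = 60, so the period closes here.
sqrt(917) = [30; 3, 1, 1, 4, 1, 14, 3, 8, 3, 14, 1, 4, 1, 1, 3, 60]
Period length = 16

16


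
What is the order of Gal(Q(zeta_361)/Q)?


|Gal(Q(zeta_361)/Q)| = phi(361)
= 342

342


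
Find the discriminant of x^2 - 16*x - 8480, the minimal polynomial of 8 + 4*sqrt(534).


The element 8 + 4*sqrt(534) has minimal polynomial:
x^2 - 16*x - 8480
Discriminant = (-16)^2 - 4*(-8480)
= 256 + 33920
= 34176

34176


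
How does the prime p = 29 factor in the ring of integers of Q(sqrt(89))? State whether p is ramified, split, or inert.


K = Q(sqrt(89)). Since d mod 4 = 1, disc(K) = 89.
Check p | disc: 89 mod 29 = 2.
p does not divide disc. Compute Legendre symbol (d/p):
2^((29-1)/2) mod 29 = -1
(d/p) = -1, so p is inert: (p) stays prime with e=1, f=2, g=1.
Therefore p is inert.

inert


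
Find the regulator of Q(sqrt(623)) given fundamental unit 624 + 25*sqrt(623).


epsilon = 624 + 25*sqrt(623)
= 1247.9992
R = ln(1247.9992)
= 7.1293

7.1293


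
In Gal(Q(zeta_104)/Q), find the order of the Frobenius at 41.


The Frobenius at p in Gal(Q(zeta_n)/Q) = (Z/nZ)* is the class of p, so its order is ord_104(41), the smallest k >= 1 with 41^k = 1 mod 104.
n = 104 = 2^3 * 13, phi(104) = 48; the order divides phi(n).
Divisors of 48: 1, 2, 3, 4, 6, 8, 12, 16, 24, 48
Repeated squaring mod 104: 41^1 = 41, 41^2 = 17, 41^4 = 81, 41^8 = 9, 41^16 = 81, 41^32 = 9
Test divisors in increasing order:
  k=1: 41^1 = 41 mod 104
  k=2: 41^2 = 17 mod 104
  k=3: 41^3 = 17 * 41 = 73 mod 104
  k=4: 41^4 = 81 mod 104
  k=6: 41^6 = 81 * 17 = 25 mod 104
  k=8: 41^8 = 9 mod 104
  k=12: 41^12 = 9 * 81 = 1 mod 104  <- first divisor giving 1
Order = 12

12


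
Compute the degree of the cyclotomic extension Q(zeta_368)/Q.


The degree equals Euler's totient phi(368).
368 = 2^4 * 23
phi(368) = 176

176


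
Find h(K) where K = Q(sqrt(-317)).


K = Q(sqrt(-317)). d mod 4 = 3, so D = disc(K) = 4d = -1268
h(K) equals the number of primitive reduced positive-definite forms (a, b, c) = a*x^2 + b*x*y + c*y^2 with b^2 - 4ac = D,
where reduced means |b| <= a <= c, with b >= 0 whenever |b| = a or a = c, and primitive means gcd(a, b, c) = 1.
Reduced forces 3a^2 <= |D| = 1268, so 1 <= a <= 20; b must have the parity of D, and c = (b^2 - D)/(4a) must be an integer >= a.
Enumerate a = 1..20, b in [-a, a]:
  a=1: (1, 0, 317)  [1]
  a=2: (2, 2, 159)  [1]
  a=3: (3, -2, 106), (3, 2, 106)  [2]
  a=4..5: none
  a=6: (6, -2, 53), (6, 2, 53)  [2]
  a=7..8: none
  a=9: (9, -8, 37), (9, 8, 37)  [2]
  a=10..17: none
  a=18: (18, -10, 19), (18, 10, 19)  [2]
  a=19..20: none
Total reduced forms: 1 + 1 + 2 + 2 + 2 + 2 = 10
h = 10

10


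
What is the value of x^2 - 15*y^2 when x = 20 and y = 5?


x^2 - d*y^2
= 20^2 - 15*5^2
= 400 - 375
= 25

25


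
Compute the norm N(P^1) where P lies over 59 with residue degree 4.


N(P^a) = p^(a*f)
= 59^(1*4)
= 59^4
= 12117361

12117361


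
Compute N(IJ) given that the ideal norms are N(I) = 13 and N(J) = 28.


N(IJ) = N(I) * N(J)
= 13 * 28
= 364

364


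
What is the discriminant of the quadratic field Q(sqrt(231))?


For K = Q(sqrt(d)) with d squarefree: disc(K) = d if d = 1 mod 4, and disc(K) = 4d if d = 2 or 3 mod 4.
Here d = 231, and d mod 4 = 3.
d = 3 mod 4, not 1 (O_K = Z[sqrt(d)]), so disc(K) = 4d = 4 * (231) = 924

924


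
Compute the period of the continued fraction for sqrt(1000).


Run the CF algorithm for sqrt(1000).
a_0 = floor(sqrt(1000)) = 31; set m_0=0, q_0=1.
Recurrence: m' = q*a - m,  q' = (d - m'^2)/q,  a' = floor((a_0 + m')/q').
  step 1: m=31, q=39, a=1
  step 2: m=8, q=24, a=1
  step 3: m=16, q=31, a=1
  step 4: m=15, q=25, a=1
  step 5: m=10, q=36, a=1
  step 6: m=26, q=9, a=6
  step 7: m=28, q=24, a=2
  step 8: m=20, q=25, a=2
  step 9: m=30, q=4, a=15
  step 10: m=30, q=25, a=2
  step 11: m=20, q=24, a=2
  step 12: m=28, q=9, a=6
  step 13: m=26, q=36, a=1
  step 14: m=10, q=25, a=1
  step 15: m=15, q=31, a=1
  step 16: m=16, q=24, a=1
  step 17: m=8, q=39, a=1
  step 18: m=31, q=1, a=62
a_18 = 2*a_0 = 62, so the period closes here.
sqrt(1000) = [31; 1, 1, 1, 1, 1, 6, 2, 2, 15, 2, 2, 6, 1, 1, 1, 1, 1, 62]
Period length = 18

18


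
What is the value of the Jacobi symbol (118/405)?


Compute (118/405) via quadratic reciprocity:
  pull out 2: (2/405) = -1  (since 405 mod 8 = 5)
  reciprocity: (59/405) -> +(405/59)
  reduce: (51/59)
  reciprocity: (51/59) -> -(59/51)
  reduce: (8/51)
  pull out 2: (2/51) = -1  (since 51 mod 8 = 3)
  pull out 2: (2/51) = -1  (since 51 mod 8 = 3)
  pull out 2: (2/51) = -1  (since 51 mod 8 = 3)
  (1/51) = 1
Product of signs = -1

-1


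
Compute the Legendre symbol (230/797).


p = 797 is prime, so compute (230/797) with the reciprocity algorithm (Jacobi-symbol steps: pull out 2s via (2/n), flip via reciprocity, reduce):
  pull out 2: (2/797) = -1  (since 797 mod 8 = 5)
  reciprocity: (115/797) -> +(797/115)
  reduce: (107/115)
  reciprocity: (107/115) -> -(115/107)
  reduce: (8/107)
  pull out 2: (2/107) = -1  (since 107 mod 8 = 3)
  pull out 2: (2/107) = -1  (since 107 mod 8 = 3)
  pull out 2: (2/107) = -1  (since 107 mod 8 = 3)
  (1/107) = 1
Product of signs = -1
(230/797) = -1

-1


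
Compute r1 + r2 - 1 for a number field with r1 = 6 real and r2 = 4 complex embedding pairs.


By Dirichlet's unit theorem:
rank = r1 + r2 - 1
= 6 + 4 - 1
= 9

9


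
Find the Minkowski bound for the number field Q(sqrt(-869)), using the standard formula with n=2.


d = -869, d mod 4 = 3, so disc(K) = 4d = -3476; |disc(K)| = 3476
Imaginary quadratic field, so n = 2, s = r2 = 1, r1 = 0
M = (n!/n^n) * (4/pi)^s * sqrt(|disc(K)|) = (2!/2^2) * (4/pi)^1 * sqrt(3476)
= 0.5 * 1.273240 * 58.957612
= 37.5336

37.5336


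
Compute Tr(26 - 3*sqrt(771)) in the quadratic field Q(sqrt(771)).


Tr(a + b*sqrt(d)) = (a + b*sqrt(d)) + (a - b*sqrt(d)) = 2a
= 2 * (26)
= 52

52


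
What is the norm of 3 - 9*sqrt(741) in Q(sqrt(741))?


N(a + b*sqrt(d)) = a^2 - d*b^2
= (3)^2 - (741)*(-9)^2
= 9 - 60021
= -60012

-60012


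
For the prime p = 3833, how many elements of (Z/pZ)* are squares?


For prime p, the number of non-zero quadratic residues is (p-1)/2.
= (3833-1)/2
= 1916

1916


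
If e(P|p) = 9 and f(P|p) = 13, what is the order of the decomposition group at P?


|D_P| = e * f
= 9 * 13
= 117

117


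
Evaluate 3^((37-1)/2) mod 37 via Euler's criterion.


p = 37 is prime and the exponent is (p-1)/2 = 18, so by Euler's criterion 3^18 = (3/37) = +1 or -1 mod 37.
Compute by square-and-multiply:
  18 = 16 + 2 (binary 10010)
  Repeated squaring mod 37: 3^1 = 3, 3^2 = 9, 3^4 = 7, 3^8 = 12, 3^16 = 33
  3^18 = 3^16 * 3^2 = 33 * 9 mod 37
    33 * 9 = 297 = 1 mod 37
  3^18 = 1 mod 37
Result 1: 3 is a quadratic residue mod 37.
3^18 mod 37 = 1

1


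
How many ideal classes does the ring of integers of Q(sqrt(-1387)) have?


K = Q(sqrt(-1387)). d mod 4 = 1, so D = disc(K) = d = -1387
h(K) equals the number of primitive reduced positive-definite forms (a, b, c) = a*x^2 + b*x*y + c*y^2 with b^2 - 4ac = D,
where reduced means |b| <= a <= c, with b >= 0 whenever |b| = a or a = c, and primitive means gcd(a, b, c) = 1.
Reduced forces 3a^2 <= |D| = 1387, so 1 <= a <= 21; b must have the parity of D, and c = (b^2 - D)/(4a) must be an integer >= a.
Enumerate a = 1..21, b in [-a, a]:
  a=1: (1, 1, 347)  [1]
  a=2..12: none
  a=13: (13, -11, 29), (13, 11, 29)  [2]
  a=14..18: none
  a=19: (19, 19, 23)  [1]
  a=20..21: none
Total reduced forms: 1 + 2 + 1 = 4
h = 4

4


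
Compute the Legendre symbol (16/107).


p = 107 is prime, so compute (16/107) with the reciprocity algorithm (Jacobi-symbol steps: pull out 2s via (2/n), flip via reciprocity, reduce):
  pull out 2: (2/107) = -1  (since 107 mod 8 = 3)
  pull out 2: (2/107) = -1  (since 107 mod 8 = 3)
  pull out 2: (2/107) = -1  (since 107 mod 8 = 3)
  pull out 2: (2/107) = -1  (since 107 mod 8 = 3)
  (1/107) = 1
Product of signs = 1
(16/107) = 1

1


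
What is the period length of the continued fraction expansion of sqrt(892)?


Run the CF algorithm for sqrt(892).
a_0 = floor(sqrt(892)) = 29; set m_0=0, q_0=1.
Recurrence: m' = q*a - m,  q' = (d - m'^2)/q,  a' = floor((a_0 + m')/q').
  step 1: m=29, q=51, a=1
  step 2: m=22, q=8, a=6
  step 3: m=26, q=27, a=2
  step 4: m=28, q=4, a=14
  step 5: m=28, q=27, a=2
  step 6: m=26, q=8, a=6
  step 7: m=22, q=51, a=1
  step 8: m=29, q=1, a=58
a_8 = 2*a_0 = 58, so the period closes here.
sqrt(892) = [29; 1, 6, 2, 14, 2, 6, 1, 58]
Period length = 8

8


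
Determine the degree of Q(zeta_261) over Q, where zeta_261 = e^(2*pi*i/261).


The degree equals Euler's totient phi(261).
261 = 3^2 * 29
phi(261) = 168

168


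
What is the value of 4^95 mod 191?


p = 191 is prime and the exponent is (p-1)/2 = 95, so by Euler's criterion 4^95 = (4/191) = +1 or -1 mod 191.
Compute by square-and-multiply:
  95 = 64 + 16 + 8 + 4 + 2 + 1 (binary 1011111)
  Repeated squaring mod 191: 4^1 = 4, 4^2 = 16, 4^4 = 65, 4^8 = 23, 4^16 = 147, 4^32 = 26, 4^64 = 103
  4^95 = 4^64 * 4^16 * 4^8 * 4^4 * 4^2 * 4^1 = 103 * 147 * 23 * 65 * 16 * 4 mod 191
    103 * 147 = 15141 = 52 mod 191
    52 * 23 = 1196 = 50 mod 191
    50 * 65 = 3250 = 3 mod 191
    3 * 16 = 48 = 48 mod 191
    48 * 4 = 192 = 1 mod 191
  4^95 = 1 mod 191
Result 1: 4 is a quadratic residue mod 191.
4^95 mod 191 = 1

1


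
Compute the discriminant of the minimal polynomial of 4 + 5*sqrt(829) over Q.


The element 4 + 5*sqrt(829) has minimal polynomial:
x^2 - 8*x - 20709
Discriminant = (-8)^2 - 4*(-20709)
= 64 + 82836
= 82900

82900


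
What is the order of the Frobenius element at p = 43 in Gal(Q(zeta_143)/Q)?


The Frobenius at p in Gal(Q(zeta_n)/Q) = (Z/nZ)* is the class of p, so its order is ord_143(43), the smallest k >= 1 with 43^k = 1 mod 143.
n = 143 = 11 * 13, phi(143) = 120; the order divides phi(n).
Divisors of 120: 1, 2, 3, 4, 5, 6, 8, 10, 12, 15, 20, 24, 30, 40, 60, 120
Repeated squaring mod 143: 43^1 = 43, 43^2 = 133, 43^4 = 100, 43^8 = 133, 43^16 = 100, 43^32 = 133, 43^64 = 100
Test divisors in increasing order:
  k=1: 43^1 = 43 mod 143
  k=2: 43^2 = 133 mod 143
  k=3: 43^3 = 133 * 43 = 142 mod 143
  k=4: 43^4 = 100 mod 143
  k=5: 43^5 = 100 * 43 = 10 mod 143
  k=6: 43^6 = 100 * 133 = 1 mod 143  <- first divisor giving 1
Order = 6

6


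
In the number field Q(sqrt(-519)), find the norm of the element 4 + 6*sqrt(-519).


N(a + b*sqrt(d)) = a^2 - d*b^2
= (4)^2 - (-519)*(6)^2
= 16 + 18684
= 18700

18700


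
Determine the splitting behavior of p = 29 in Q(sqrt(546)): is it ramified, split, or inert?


K = Q(sqrt(546)). Since d mod 4 = 2, disc(K) = 2184.
Check p | disc: 2184 mod 29 = 9.
p does not divide disc. Compute Legendre symbol (d/p):
24^((29-1)/2) mod 29 = 1
(d/p) = 1, so p splits: (p) = P*P' with e=1, f=1, g=2.
Therefore p is split.

split


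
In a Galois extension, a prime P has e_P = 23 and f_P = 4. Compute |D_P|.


|D_P| = e * f
= 23 * 4
= 92

92


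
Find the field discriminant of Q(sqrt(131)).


For K = Q(sqrt(d)) with d squarefree: disc(K) = d if d = 1 mod 4, and disc(K) = 4d if d = 2 or 3 mod 4.
Here d = 131, and d mod 4 = 3.
d = 3 mod 4, not 1 (O_K = Z[sqrt(d)]), so disc(K) = 4d = 4 * (131) = 524

524


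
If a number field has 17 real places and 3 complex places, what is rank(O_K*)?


By Dirichlet's unit theorem:
rank = r1 + r2 - 1
= 17 + 3 - 1
= 19

19


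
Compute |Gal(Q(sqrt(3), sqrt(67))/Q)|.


The 2 square roots of distinct primes are multiplicatively independent over Q,
so [K:Q] = 2^2 and Gal(K/Q) is isomorphic to (Z/2Z)^2.
|Gal| = 2^2 = 4

4


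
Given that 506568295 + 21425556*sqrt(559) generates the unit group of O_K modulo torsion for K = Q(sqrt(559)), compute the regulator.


epsilon = 506568295 + 21425556*sqrt(559)
= 1.0131e+09
R = ln(1.0131e+09)
= 20.7363

20.7363


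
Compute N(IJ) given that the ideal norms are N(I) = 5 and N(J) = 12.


N(IJ) = N(I) * N(J)
= 5 * 12
= 60

60


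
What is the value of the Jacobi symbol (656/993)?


Compute (656/993) via quadratic reciprocity:
  pull out 2: (2/993) = +1  (since 993 mod 8 = 1)
  pull out 2: (2/993) = +1  (since 993 mod 8 = 1)
  pull out 2: (2/993) = +1  (since 993 mod 8 = 1)
  pull out 2: (2/993) = +1  (since 993 mod 8 = 1)
  reciprocity: (41/993) -> +(993/41)
  reduce: (9/41)
  reciprocity: (9/41) -> +(41/9)
  reduce: (5/9)
  reciprocity: (5/9) -> +(9/5)
  reduce: (4/5)
  pull out 2: (2/5) = -1  (since 5 mod 8 = 5)
  pull out 2: (2/5) = -1  (since 5 mod 8 = 5)
  (1/5) = 1
Product of signs = 1

1


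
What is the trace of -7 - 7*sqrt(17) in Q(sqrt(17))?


Tr(a + b*sqrt(d)) = (a + b*sqrt(d)) + (a - b*sqrt(d)) = 2a
= 2 * (-7)
= -14

-14


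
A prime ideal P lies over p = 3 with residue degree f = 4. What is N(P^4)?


N(P^a) = p^(a*f)
= 3^(4*4)
= 3^16
= 43046721

43046721


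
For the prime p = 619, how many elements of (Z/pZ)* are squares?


For prime p, the number of non-zero quadratic residues is (p-1)/2.
= (619-1)/2
= 309

309


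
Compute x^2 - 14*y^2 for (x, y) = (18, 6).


x^2 - d*y^2
= 18^2 - 14*6^2
= 324 - 504
= -180

-180


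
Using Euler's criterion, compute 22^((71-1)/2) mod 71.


p = 71 is prime and the exponent is (p-1)/2 = 35, so by Euler's criterion 22^35 = (22/71) = +1 or -1 mod 71.
Compute by square-and-multiply:
  35 = 32 + 2 + 1 (binary 100011)
  Repeated squaring mod 71: 22^1 = 22, 22^2 = 58, 22^4 = 27, 22^8 = 19, 22^16 = 6, 22^32 = 36
  22^35 = 22^32 * 22^2 * 22^1 = 36 * 58 * 22 mod 71
    36 * 58 = 2088 = 29 mod 71
    29 * 22 = 638 = 70 mod 71
  22^35 = 70 mod 71
Result 70 = p - 1 = -1 mod 71: 22 is a quadratic non-residue mod 71. As a residue in [0, p-1] the value is 70.
22^35 mod 71 = 70

70


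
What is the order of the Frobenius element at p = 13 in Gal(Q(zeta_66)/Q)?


The Frobenius at p in Gal(Q(zeta_n)/Q) = (Z/nZ)* is the class of p, so its order is ord_66(13), the smallest k >= 1 with 13^k = 1 mod 66.
n = 66 = 2 * 3 * 11, phi(66) = 20; the order divides phi(n).
Divisors of 20: 1, 2, 4, 5, 10, 20
Repeated squaring mod 66: 13^1 = 13, 13^2 = 37, 13^4 = 49, 13^8 = 25, 13^16 = 31
Test divisors in increasing order:
  k=1: 13^1 = 13 mod 66
  k=2: 13^2 = 37 mod 66
  k=4: 13^4 = 49 mod 66
  k=5: 13^5 = 49 * 13 = 43 mod 66
  k=10: 13^10 = 25 * 37 = 1 mod 66  <- first divisor giving 1
Order = 10

10
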